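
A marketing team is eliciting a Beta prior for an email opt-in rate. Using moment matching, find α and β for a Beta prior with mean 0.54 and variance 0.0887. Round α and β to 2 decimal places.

α = 0.97, β = 0.83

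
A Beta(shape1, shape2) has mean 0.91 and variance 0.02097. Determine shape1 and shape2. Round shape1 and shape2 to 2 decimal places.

shape1 = 2.64, shape2 = 0.26

Let s = shape1+shape2. The Beta variance is μ(1−μ)/(s+1).
So s+1 = μ(1−μ)/σ² = (0.91×0.09)/0.02097 = 0.0819/0.02097 = 3.9056, giving s = 2.9056.
Then shape1 = μs = 0.91×2.9056 = 2.64 and shape2 = (1−μ)s = 0.09×2.9056 = 0.26.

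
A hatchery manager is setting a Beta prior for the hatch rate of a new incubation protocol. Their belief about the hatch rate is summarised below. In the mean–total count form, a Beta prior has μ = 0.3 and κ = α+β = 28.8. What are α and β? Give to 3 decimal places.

α = μκ = 0.3×28.8 = 8.640 and β = (1−μ)κ = 0.7×28.8 = 20.160.

α = 8.640, β = 20.160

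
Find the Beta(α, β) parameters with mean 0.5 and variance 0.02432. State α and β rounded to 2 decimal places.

α = 4.64, β = 4.64

Write ν = α+β; then α = μν and Var = μ(1−μ)/(ν+1).
ν = μ(1−μ)/Var − 1 = 0.25/0.02432 − 1 = 9.2796.
α = 0.5·9.2796 = 4.64, β = 0.5·9.2796 = 4.64.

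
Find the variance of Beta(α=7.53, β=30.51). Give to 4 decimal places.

0.0041

Var = αβ/[(α+β)²(α+β+1)] = (7.53×30.51)/(38.04²×39.04) = 229.7403/56492.504064 = 0.0041.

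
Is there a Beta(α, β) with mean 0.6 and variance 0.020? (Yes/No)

The Beta variance bound is σ² < μ(1−μ).
Here μ(1−μ) = 0.6×0.4 = 0.24, and 0.020 < 0.24.

Yes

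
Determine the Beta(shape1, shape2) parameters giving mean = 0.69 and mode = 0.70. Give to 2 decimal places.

shape1 = 27.60, shape2 = 12.40

Let s = shape1+shape2. Mean gives shape1 = μs = 0.69s; mode gives (shape1−1)/(s−2) = 0.70.
Substituting: 0.69s − 1 = 0.70(s−2) = 0.70s − 1.40, so -0.01s = -0.40 and s = 40.0000.
Then shape1 = 0.69×40.0000 = 27.60 and shape2 = s−shape1 = 12.40.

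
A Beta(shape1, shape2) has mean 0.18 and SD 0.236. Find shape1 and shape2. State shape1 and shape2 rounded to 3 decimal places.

shape1 = 0.297, shape2 = 1.353

Variance = 0.236² = 0.055696. The moment-matching identity shape1+shape2 = μ(1−μ)/Var − 1 gives
shape1+shape2 = 0.1476/0.055696 − 1 = 1.6501, so shape1 = μ·1.6501 = 0.297 and shape2 = (1−μ)·1.6501 = 1.353.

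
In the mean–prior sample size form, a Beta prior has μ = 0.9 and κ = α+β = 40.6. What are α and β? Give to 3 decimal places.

α = 36.540, β = 4.060

Split κ in proportion μ : (1−μ): α = 0.9·40.6 = 36.540, β = 40.6 − 36.540 = 4.060.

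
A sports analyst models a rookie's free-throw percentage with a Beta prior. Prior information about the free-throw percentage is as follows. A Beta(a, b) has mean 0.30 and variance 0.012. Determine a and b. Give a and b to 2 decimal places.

a = 4.95, b = 11.55

Let s = a+b. The Beta variance is μ(1−μ)/(s+1).
So s+1 = μ(1−μ)/σ² = (0.30×0.70)/0.012 = 0.2100/0.012 = 17.5000, giving s = 16.5000.
Then a = μs = 0.30×16.5000 = 4.95 and b = (1−μ)s = 0.70×16.5000 = 11.55.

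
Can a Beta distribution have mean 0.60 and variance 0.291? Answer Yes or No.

No

A Beta with mean μ has variance μ(1−μ)/(α+β+1) < μ(1−μ).
Here μ(1−μ) = 0.60×0.40 = 0.2400, and 0.291 ≥ 0.2400.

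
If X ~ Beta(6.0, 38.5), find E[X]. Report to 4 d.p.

E[X] = α/(α+β) = 6.0/44.5 = 0.1348.

0.1348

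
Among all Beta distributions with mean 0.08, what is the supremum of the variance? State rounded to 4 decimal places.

Var = μ(1−μ)/(α+β+1), which approaches μ(1−μ) as α+β → 0.
So the supremum is μ(1−μ) = 0.08×0.92 = 0.0736.

0.0736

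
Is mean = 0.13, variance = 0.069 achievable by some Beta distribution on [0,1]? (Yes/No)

Yes

A Beta with mean μ has variance μ(1−μ)/(α+β+1) < μ(1−μ).
Here μ(1−μ) = 0.13×0.87 = 0.1131, and 0.069 < 0.1131.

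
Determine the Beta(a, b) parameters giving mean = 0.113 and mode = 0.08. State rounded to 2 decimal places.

Let s = a+b. Mean gives a = μs = 0.113s; mode gives (a−1)/(s−2) = 0.08.
Substituting: 0.113s − 1 = 0.08(s−2) = 0.08s − 0.16, so 0.033s = 0.84 and s = 25.4545.
Then a = 0.113×25.4545 = 2.88 and b = s−a = 22.58.

a = 2.88, b = 22.58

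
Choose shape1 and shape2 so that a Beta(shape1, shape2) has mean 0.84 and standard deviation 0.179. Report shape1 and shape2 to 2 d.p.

shape1 = 2.68, shape2 = 0.51

σ² = 0.179² = 0.032041.
With s = shape1+shape2, Var = μ(1−μ)/(s+1), so s+1 = (0.84×0.16)/0.032041 = 4.1946 and s = 3.1946.
shape1 = μs = 2.68, shape2 = (1−μ)s = 0.51.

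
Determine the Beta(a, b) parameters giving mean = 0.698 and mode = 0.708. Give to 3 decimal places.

a = 29.037, b = 12.563

With s = a+b: μ = a/s and mode = (a−1)/(s−2). Eliminating a = μs,
μs − 1 = m(s−2) ⇒ s(μ−m) = 1−2m ⇒ s = -0.416/-0.010 = 41.6000.
So a = μs = 29.037, b = (1−μ)s = 12.563.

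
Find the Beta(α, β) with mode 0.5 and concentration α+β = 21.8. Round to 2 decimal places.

Mode = (α−1)/(κ−2) with κ = α+β, so α−1 = 0.5·19.8 = 9.90.
α = 10.90; β = κ − α = 10.90.

α = 10.90, β = 10.90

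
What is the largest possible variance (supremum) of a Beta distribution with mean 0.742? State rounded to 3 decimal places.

0.191

Var = μ(1−μ)/(α+β+1), which approaches μ(1−μ) as α+β → 0.
So the supremum is μ(1−μ) = 0.742×0.258 = 0.191.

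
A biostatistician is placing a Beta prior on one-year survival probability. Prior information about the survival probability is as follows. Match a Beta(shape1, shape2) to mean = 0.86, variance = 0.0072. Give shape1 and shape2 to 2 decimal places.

shape1 = 13.52, shape2 = 2.20

Write ν = shape1+shape2; then shape1 = μν and Var = μ(1−μ)/(ν+1).
ν = μ(1−μ)/Var − 1 = 0.1204/0.0072 − 1 = 15.7222.
shape1 = 0.86·15.7222 = 13.52, shape2 = 0.14·15.7222 = 2.20.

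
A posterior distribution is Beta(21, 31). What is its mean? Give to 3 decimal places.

0.404

E[X] = α/(α+β) = 21/52 = 0.404.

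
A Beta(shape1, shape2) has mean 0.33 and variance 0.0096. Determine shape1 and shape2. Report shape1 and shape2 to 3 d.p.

Write ν = shape1+shape2; then shape1 = μν and Var = μ(1−μ)/(ν+1).
ν = μ(1−μ)/Var − 1 = 0.2211/0.0096 − 1 = 22.0312.
shape1 = 0.33·22.0312 = 7.270, shape2 = 0.67·22.0312 = 14.761.

shape1 = 7.270, shape2 = 14.761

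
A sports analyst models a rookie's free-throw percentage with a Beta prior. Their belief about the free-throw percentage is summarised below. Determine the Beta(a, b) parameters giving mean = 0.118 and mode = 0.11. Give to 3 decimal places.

Let s = a+b. Mean gives a = μs = 0.118s; mode gives (a−1)/(s−2) = 0.11.
Substituting: 0.118s − 1 = 0.11(s−2) = 0.11s − 0.22, so 0.008s = 0.78 and s = 97.5000.
Then a = 0.118×97.5000 = 11.505 and b = s−a = 85.995.

a = 11.505, b = 85.995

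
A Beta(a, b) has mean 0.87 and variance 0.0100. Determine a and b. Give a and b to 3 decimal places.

a = 8.970, b = 1.340

Write ν = a+b; then a = μν and Var = μ(1−μ)/(ν+1).
ν = μ(1−μ)/Var − 1 = 0.1131/0.0100 − 1 = 10.3100.
a = 0.87·10.3100 = 8.970, b = 0.13·10.3100 = 1.340.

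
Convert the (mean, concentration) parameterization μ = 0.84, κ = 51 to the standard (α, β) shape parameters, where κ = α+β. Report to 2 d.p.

α = 42.84, β = 8.16

Split κ in proportion μ : (1−μ): α = 0.84·51 = 42.84, β = 51 − 42.84 = 8.16.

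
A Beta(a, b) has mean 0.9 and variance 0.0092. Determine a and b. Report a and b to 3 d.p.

a = 7.904, b = 0.878

By moment matching, a+b = μ(1−μ)/σ² − 1 = (0.9·0.1)/0.0092 − 1 = 9.7826 − 1 = 8.7826.
Since a/(a+b) = μ, a = 0.9·8.7826 = 7.904 and b = 0.1·8.7826 = 0.878.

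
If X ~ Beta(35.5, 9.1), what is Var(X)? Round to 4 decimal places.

μ = 35.5/44.6 = 0.795964; Var = μ(1−μ)/(α+β+1) = 0.1624052/45.6 = 0.0036.

0.0036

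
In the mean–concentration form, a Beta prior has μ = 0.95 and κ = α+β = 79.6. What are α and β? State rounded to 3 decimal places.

Split κ in proportion μ : (1−μ): α = 0.95·79.6 = 75.620, β = 79.6 − 75.620 = 3.980.

α = 75.620, β = 3.980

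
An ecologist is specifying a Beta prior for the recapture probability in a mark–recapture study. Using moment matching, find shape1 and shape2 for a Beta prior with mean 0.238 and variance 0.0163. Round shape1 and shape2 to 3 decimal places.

Let s = shape1+shape2. The Beta variance is μ(1−μ)/(s+1).
So s+1 = μ(1−μ)/σ² = (0.238×0.762)/0.0163 = 0.181356/0.0163 = 11.1261, giving s = 10.1261.
Then shape1 = μs = 0.238×10.1261 = 2.410 and shape2 = (1−μ)s = 0.762×10.1261 = 7.716.

shape1 = 2.410, shape2 = 7.716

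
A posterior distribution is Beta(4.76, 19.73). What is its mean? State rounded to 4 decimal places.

0.1944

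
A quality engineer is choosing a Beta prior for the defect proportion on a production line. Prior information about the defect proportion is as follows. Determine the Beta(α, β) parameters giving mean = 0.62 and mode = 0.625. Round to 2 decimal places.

α = 31.00, β = 19.00

With s = α+β: μ = α/s and mode = (α−1)/(s−2). Eliminating α = μs,
μs − 1 = m(s−2) ⇒ s(μ−m) = 1−2m ⇒ s = -0.250/-0.005 = 50.0000.
So α = μs = 31.00, β = (1−μ)s = 19.00.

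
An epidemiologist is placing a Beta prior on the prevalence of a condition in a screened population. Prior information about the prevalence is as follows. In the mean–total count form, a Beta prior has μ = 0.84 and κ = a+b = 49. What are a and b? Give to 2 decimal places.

Split κ in proportion μ : (1−μ): a = 0.84·49 = 41.16, b = 49 − 41.16 = 7.84.

a = 41.16, b = 7.84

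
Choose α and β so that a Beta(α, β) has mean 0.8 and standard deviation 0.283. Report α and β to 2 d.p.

α = 0.80, β = 0.20

σ² = 0.283² = 0.080089.
With s = α+β, Var = μ(1−μ)/(s+1), so s+1 = (0.8×0.2)/0.080089 = 1.9978 and s = 0.9978.
α = μs = 0.80, β = (1−μ)s = 0.20.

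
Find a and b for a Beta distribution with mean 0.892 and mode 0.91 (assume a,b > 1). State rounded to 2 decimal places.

a = 40.64, b = 4.92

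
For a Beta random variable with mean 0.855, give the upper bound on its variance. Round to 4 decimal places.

0.1240

Var = μ(1−μ)/(α+β+1), which approaches μ(1−μ) as α+β → 0.
So the supremum is μ(1−μ) = 0.855×0.145 = 0.1240.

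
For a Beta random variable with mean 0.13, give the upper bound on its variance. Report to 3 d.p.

Var = μ(1−μ)/(α+β+1), which approaches μ(1−μ) as α+β → 0.
So the supremum is μ(1−μ) = 0.13×0.87 = 0.113.

0.113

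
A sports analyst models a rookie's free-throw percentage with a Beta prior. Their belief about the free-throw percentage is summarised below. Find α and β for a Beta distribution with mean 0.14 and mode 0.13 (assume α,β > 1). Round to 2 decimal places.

α = 10.36, β = 63.64

With s = α+β: μ = α/s and mode = (α−1)/(s−2). Eliminating α = μs,
μs − 1 = m(s−2) ⇒ s(μ−m) = 1−2m ⇒ s = 0.74/0.01 = 74.0000.
So α = μs = 10.36, β = (1−μ)s = 63.64.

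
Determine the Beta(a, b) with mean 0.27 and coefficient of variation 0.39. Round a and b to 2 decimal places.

Var = (CV·μ)² = (0.39×0.27)² = 0.011088.
a+b = μ(1−μ)/Var − 1 = 0.1971/0.011088 − 1 = 16.7758.
Thus a = 0.27·16.7758 = 4.53 and b = 0.73·16.7758 = 12.25.

a = 4.53, b = 12.25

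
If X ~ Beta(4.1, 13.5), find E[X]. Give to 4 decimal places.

0.2330

E[X] = α/(α+β) = 4.1/17.6 = 0.2330.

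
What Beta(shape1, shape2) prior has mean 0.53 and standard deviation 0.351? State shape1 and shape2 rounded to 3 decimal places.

shape1 = 0.542, shape2 = 0.480

Variance = 0.351² = 0.123201. The moment-matching identity shape1+shape2 = μ(1−μ)/Var − 1 gives
shape1+shape2 = 0.2491/0.123201 − 1 = 1.0219, so shape1 = μ·1.0219 = 0.542 and shape2 = (1−μ)·1.0219 = 0.480.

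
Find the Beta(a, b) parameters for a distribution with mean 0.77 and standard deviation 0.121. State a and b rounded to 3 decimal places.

σ² = 0.121² = 0.014641.
With s = a+b, Var = μ(1−μ)/(s+1), so s+1 = (0.77×0.23)/0.014641 = 12.0962 and s = 11.0962.
a = μs = 8.544, b = (1−μ)s = 2.552.

a = 8.544, b = 2.552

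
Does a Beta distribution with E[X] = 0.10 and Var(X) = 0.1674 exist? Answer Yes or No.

A Beta with mean μ has variance μ(1−μ)/(α+β+1) < μ(1−μ).
Here μ(1−μ) = 0.10×0.90 = 0.0900, and 0.1674 ≥ 0.0900.

No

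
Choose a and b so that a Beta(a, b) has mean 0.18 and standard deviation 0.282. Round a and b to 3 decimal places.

First σ² = 0.079524. Setting a = μn, b = (1−μ)n with n = a+b,
μ(1−μ)/(n+1) = 0.079524 ⇒ n+1 = 0.1476/0.079524 = 1.8560 ⇒ n = 0.8560.
Hence a = 0.18×0.8560 = 0.154, b = 0.82×0.8560 = 0.702.

a = 0.154, b = 0.702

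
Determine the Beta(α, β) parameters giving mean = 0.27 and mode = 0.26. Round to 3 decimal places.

α = 12.960, β = 35.040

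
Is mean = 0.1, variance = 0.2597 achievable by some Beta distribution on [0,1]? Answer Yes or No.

A Beta with mean μ has variance μ(1−μ)/(α+β+1) < μ(1−μ).
Here μ(1−μ) = 0.1×0.9 = 0.09, and 0.2597 ≥ 0.09.

No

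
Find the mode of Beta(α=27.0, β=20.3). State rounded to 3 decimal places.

0.574

The density x^(α−1)(1−x)^(β−1) is maximised at (α−1)/(α+β−2) = 26.0/45.3 = 0.574.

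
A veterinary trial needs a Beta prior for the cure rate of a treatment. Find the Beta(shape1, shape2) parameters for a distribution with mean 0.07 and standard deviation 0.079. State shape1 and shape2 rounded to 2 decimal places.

shape1 = 0.66, shape2 = 8.77

Variance = 0.079² = 0.006241. The moment-matching identity shape1+shape2 = μ(1−μ)/Var − 1 gives
shape1+shape2 = 0.0651/0.006241 − 1 = 9.4310, so shape1 = μ·9.4310 = 0.66 and shape2 = (1−μ)·9.4310 = 8.77.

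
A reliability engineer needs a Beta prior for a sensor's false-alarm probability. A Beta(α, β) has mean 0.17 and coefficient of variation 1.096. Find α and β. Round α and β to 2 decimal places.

α = 0.52, β = 2.54

Var = (CV·μ)² = (1.096×0.17)² = 0.034715.
α+β = μ(1−μ)/Var − 1 = 0.1411/0.034715 − 1 = 3.0645.
Thus α = 0.17·3.0645 = 0.52 and β = 0.83·3.0645 = 2.54.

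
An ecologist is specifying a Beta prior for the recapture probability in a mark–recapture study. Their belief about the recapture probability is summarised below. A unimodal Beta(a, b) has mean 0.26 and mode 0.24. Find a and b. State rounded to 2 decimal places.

a = 6.76, b = 19.24

With s = a+b: μ = a/s and mode = (a−1)/(s−2). Eliminating a = μs,
μs − 1 = m(s−2) ⇒ s(μ−m) = 1−2m ⇒ s = 0.52/0.02 = 26.0000.
So a = μs = 6.76, b = (1−μ)s = 19.24.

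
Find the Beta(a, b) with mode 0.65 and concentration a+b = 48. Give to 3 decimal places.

Since the density peak of Beta(a,b) is at (a−1)/(a+b−2),
a = 1 + 0.65(48−2) = 30.900 and b = 48 − 30.900 = 17.100.

a = 30.900, b = 17.100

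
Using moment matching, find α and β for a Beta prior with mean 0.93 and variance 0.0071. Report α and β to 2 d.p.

α = 7.60, β = 0.57

Write ν = α+β; then α = μν and Var = μ(1−μ)/(ν+1).
ν = μ(1−μ)/Var − 1 = 0.0651/0.0071 − 1 = 8.1690.
α = 0.93·8.1690 = 7.60, β = 0.07·8.1690 = 0.57.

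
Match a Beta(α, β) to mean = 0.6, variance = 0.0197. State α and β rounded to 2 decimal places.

By moment matching, α+β = μ(1−μ)/σ² − 1 = (0.6·0.4)/0.0197 − 1 = 12.1827 − 1 = 11.1827.
Since α/(α+β) = μ, α = 0.6·11.1827 = 6.71 and β = 0.4·11.1827 = 4.47.

α = 6.71, β = 4.47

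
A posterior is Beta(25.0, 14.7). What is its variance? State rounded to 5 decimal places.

Var = αβ/[(α+β)²(α+β+1)] = (25.0×14.7)/(39.7²×40.7) = 367.50/64146.863 = 0.00573.

0.00573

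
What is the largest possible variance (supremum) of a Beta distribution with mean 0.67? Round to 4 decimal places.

0.2211

For fixed mean μ the Beta variance is μ(1−μ)/(α+β+1), increasing as α+β decreases.
Its least upper bound (not attained) is μ(1−μ) = 0.67·0.33 = 0.2211.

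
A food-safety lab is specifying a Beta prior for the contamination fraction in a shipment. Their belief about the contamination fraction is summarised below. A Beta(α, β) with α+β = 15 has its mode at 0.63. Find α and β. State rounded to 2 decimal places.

α = 9.19, β = 5.81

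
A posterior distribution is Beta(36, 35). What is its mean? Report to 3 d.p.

0.507

E[X] = α/(α+β) = 36/71 = 0.507.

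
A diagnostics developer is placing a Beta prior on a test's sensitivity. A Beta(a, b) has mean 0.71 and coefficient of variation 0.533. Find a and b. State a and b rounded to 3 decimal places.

Var = (CV·μ)² = (0.533×0.71)² = 0.143209.
a+b = μ(1−μ)/Var − 1 = 0.2059/0.143209 − 1 = 0.4378.
Thus a = 0.71·0.4378 = 0.311 and b = 0.29·0.4378 = 0.127.

a = 0.311, b = 0.127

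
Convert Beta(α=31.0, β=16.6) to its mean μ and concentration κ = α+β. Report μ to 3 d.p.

μ = 0.651, κ = 47.6

κ = α+β = 31.0+16.6 = 47.6; μ = α/κ = 31.0/47.6 = 0.651.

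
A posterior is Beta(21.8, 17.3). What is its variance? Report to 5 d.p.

0.00615

Var = αβ/[(α+β)²(α+β+1)] = (21.8×17.3)/(39.1²×40.1) = 377.14/61305.281 = 0.00615.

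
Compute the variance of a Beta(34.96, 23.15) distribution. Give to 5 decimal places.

0.00405

α+β = 58.11 and αβ = 809.3240, so Var = αβ/[(α+β)²(α+β+1)] = 809.3240/199600.998831 = 0.00405.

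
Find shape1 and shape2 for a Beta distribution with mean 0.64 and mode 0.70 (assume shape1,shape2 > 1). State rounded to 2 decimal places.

shape1 = 4.27, shape2 = 2.40

With s = shape1+shape2: μ = shape1/s and mode = (shape1−1)/(s−2). Eliminating shape1 = μs,
μs − 1 = m(s−2) ⇒ s(μ−m) = 1−2m ⇒ s = -0.40/-0.06 = 6.6667.
So shape1 = μs = 4.27, shape2 = (1−μ)s = 2.40.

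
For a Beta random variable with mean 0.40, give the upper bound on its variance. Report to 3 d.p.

0.240

Var = μ(1−μ)/(α+β+1), which approaches μ(1−μ) as α+β → 0.
So the supremum is μ(1−μ) = 0.40×0.60 = 0.240.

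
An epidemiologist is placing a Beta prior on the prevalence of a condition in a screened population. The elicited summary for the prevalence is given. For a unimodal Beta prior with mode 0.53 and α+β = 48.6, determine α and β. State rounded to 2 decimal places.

For α,β>1 the mode is (α−1)/(α+β−2), so α = mode·(κ−2)+1 = 0.53×46.6+1 = 25.70.
And β = (1−mode)·(κ−2)+1 = 0.47×46.6+1 = 22.90.

α = 25.70, β = 22.90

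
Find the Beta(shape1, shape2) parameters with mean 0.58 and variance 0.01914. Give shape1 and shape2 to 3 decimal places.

By moment matching, shape1+shape2 = μ(1−μ)/σ² − 1 = (0.58·0.42)/0.01914 − 1 = 12.7273 − 1 = 11.7273.
Since shape1/(shape1+shape2) = μ, shape1 = 0.58·11.7273 = 6.802 and shape2 = 0.42·11.7273 = 4.925.

shape1 = 6.802, shape2 = 4.925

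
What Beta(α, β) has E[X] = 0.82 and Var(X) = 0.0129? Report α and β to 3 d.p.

α = 8.562, β = 1.880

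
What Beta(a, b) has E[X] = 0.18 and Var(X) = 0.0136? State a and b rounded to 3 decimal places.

a = 1.774, b = 8.079

Write ν = a+b; then a = μν and Var = μ(1−μ)/(ν+1).
ν = μ(1−μ)/Var − 1 = 0.1476/0.0136 − 1 = 9.8529.
a = 0.18·9.8529 = 1.774, b = 0.82·9.8529 = 8.079.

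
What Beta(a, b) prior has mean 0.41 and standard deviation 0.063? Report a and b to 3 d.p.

a = 24.578, b = 35.369

First σ² = 0.003969. Setting a = μn, b = (1−μ)n with n = a+b,
μ(1−μ)/(n+1) = 0.003969 ⇒ n+1 = 0.2419/0.003969 = 60.9473 ⇒ n = 59.9473.
Hence a = 0.41×59.9473 = 24.578, b = 0.59×59.9473 = 35.369.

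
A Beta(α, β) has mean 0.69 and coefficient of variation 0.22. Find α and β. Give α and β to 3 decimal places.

Var = (CV·μ)² = (0.22×0.69)² = 0.023043.
α+β = μ(1−μ)/Var − 1 = 0.2139/0.023043 − 1 = 8.2825.
Thus α = 0.69·8.2825 = 5.715 and β = 0.31·8.2825 = 2.568.

α = 5.715, β = 2.568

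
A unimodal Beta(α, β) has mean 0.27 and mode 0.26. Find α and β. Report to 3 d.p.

α = 12.960, β = 35.040

With s = α+β: μ = α/s and mode = (α−1)/(s−2). Eliminating α = μs,
μs − 1 = m(s−2) ⇒ s(μ−m) = 1−2m ⇒ s = 0.48/0.01 = 48.0000.
So α = μs = 12.960, β = (1−μ)s = 35.040.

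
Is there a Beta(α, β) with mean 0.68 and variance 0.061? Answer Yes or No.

For any Beta, Var(X) < E[X]·(1−E[X]).
Here μ(1−μ) = 0.68×0.32 = 0.2176, and 0.061 < 0.2176.

Yes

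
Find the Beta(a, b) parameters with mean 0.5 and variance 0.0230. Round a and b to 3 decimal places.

Let s = a+b. The Beta variance is μ(1−μ)/(s+1).
So s+1 = μ(1−μ)/σ² = (0.5×0.5)/0.0230 = 0.25/0.0230 = 10.8696, giving s = 9.8696.
Then a = μs = 0.5×9.8696 = 4.935 and b = (1−μ)s = 0.5×9.8696 = 4.935.

a = 4.935, b = 4.935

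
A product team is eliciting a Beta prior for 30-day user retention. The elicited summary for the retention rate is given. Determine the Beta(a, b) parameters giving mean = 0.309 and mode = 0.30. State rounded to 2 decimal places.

With s = a+b: μ = a/s and mode = (a−1)/(s−2). Eliminating a = μs,
μs − 1 = m(s−2) ⇒ s(μ−m) = 1−2m ⇒ s = 0.40/0.009 = 44.4444.
So a = μs = 13.73, b = (1−μ)s = 30.71.

a = 13.73, b = 30.71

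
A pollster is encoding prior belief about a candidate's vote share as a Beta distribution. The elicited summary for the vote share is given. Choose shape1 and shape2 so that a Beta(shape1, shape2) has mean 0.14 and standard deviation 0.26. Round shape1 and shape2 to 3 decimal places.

Variance = 0.26² = 0.0676. The moment-matching identity shape1+shape2 = μ(1−μ)/Var − 1 gives
shape1+shape2 = 0.1204/0.0676 − 1 = 0.7811, so shape1 = μ·0.7811 = 0.109 and shape2 = (1−μ)·0.7811 = 0.672.

shape1 = 0.109, shape2 = 0.672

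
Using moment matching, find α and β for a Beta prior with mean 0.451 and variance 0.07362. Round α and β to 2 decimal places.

α = 1.07, β = 1.30

By moment matching, α+β = μ(1−μ)/σ² − 1 = (0.451·0.549)/0.07362 − 1 = 3.3632 − 1 = 2.3632.
Since α/(α+β) = μ, α = 0.451·2.3632 = 1.07 and β = 0.549·2.3632 = 1.30.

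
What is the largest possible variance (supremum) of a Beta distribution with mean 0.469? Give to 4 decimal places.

For fixed mean μ the Beta variance is μ(1−μ)/(α+β+1), increasing as α+β decreases.
Its least upper bound (not attained) is μ(1−μ) = 0.469·0.531 = 0.2490.

0.2490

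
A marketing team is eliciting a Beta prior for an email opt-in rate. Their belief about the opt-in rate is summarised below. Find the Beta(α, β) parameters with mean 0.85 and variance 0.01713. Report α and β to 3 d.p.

α = 5.477, β = 0.966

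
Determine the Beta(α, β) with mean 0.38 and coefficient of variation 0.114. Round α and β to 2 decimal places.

Var = (CV·μ)² = (0.114×0.38)² = 0.001877.
α+β = μ(1−μ)/Var − 1 = 0.2356/0.001877 − 1 = 124.5447.
Thus α = 0.38·124.5447 = 47.33 and β = 0.62·124.5447 = 77.22.

α = 47.33, β = 77.22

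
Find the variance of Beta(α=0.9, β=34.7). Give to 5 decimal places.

μ = 0.9/35.6 = 0.025281; Var = μ(1−μ)/(α+β+1) = 0.0246418/36.6 = 0.00067.

0.00067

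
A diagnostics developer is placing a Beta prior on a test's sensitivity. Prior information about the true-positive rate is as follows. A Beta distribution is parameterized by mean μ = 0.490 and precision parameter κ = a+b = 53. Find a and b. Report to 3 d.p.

Split κ in proportion μ : (1−μ): a = 0.490·53 = 25.970, b = 53 − 25.970 = 27.030.

a = 25.970, b = 27.030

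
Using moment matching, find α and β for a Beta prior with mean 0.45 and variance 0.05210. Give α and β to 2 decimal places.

α = 1.69, β = 2.06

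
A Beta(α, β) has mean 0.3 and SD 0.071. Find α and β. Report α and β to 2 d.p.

Variance = 0.071² = 0.005041. The moment-matching identity α+β = μ(1−μ)/Var − 1 gives
α+β = 0.21/0.005041 − 1 = 40.6584, so α = μ·40.6584 = 12.20 and β = (1−μ)·40.6584 = 28.46.

α = 12.20, β = 28.46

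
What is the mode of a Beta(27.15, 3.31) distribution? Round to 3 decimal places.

0.919

The density x^(α−1)(1−x)^(β−1) is maximised at (α−1)/(α+β−2) = 26.15/28.46 = 0.919.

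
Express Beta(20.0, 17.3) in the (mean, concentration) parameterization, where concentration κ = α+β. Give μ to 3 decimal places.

κ = α+β = 20.0+17.3 = 37.3; μ = α/κ = 20.0/37.3 = 0.536.

μ = 0.536, κ = 37.3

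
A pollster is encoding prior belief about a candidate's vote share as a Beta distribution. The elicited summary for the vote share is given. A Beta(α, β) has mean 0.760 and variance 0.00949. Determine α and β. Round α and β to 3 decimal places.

α = 13.847, β = 4.373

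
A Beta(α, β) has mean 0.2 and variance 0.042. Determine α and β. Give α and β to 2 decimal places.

Let s = α+β. The Beta variance is μ(1−μ)/(s+1).
So s+1 = μ(1−μ)/σ² = (0.2×0.8)/0.042 = 0.16/0.042 = 3.8095, giving s = 2.8095.
Then α = μs = 0.2×2.8095 = 0.56 and β = (1−μ)s = 0.8×2.8095 = 2.25.

α = 0.56, β = 2.25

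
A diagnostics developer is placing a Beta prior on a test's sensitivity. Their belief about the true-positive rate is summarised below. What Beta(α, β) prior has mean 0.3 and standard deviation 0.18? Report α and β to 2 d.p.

First σ² = 0.0324. Setting α = μn, β = (1−μ)n with n = α+β,
μ(1−μ)/(n+1) = 0.0324 ⇒ n+1 = 0.21/0.0324 = 6.4815 ⇒ n = 5.4815.
Hence α = 0.3×5.4815 = 1.64, β = 0.7×5.4815 = 3.84.

α = 1.64, β = 3.84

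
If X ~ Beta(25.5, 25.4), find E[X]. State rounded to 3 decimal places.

0.501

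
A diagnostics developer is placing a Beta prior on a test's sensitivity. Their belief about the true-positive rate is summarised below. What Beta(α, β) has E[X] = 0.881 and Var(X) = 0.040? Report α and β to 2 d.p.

Let s = α+β. The Beta variance is μ(1−μ)/(s+1).
So s+1 = μ(1−μ)/σ² = (0.881×0.119)/0.040 = 0.104839/0.040 = 2.6210, giving s = 1.6210.
Then α = μs = 0.881×1.6210 = 1.43 and β = (1−μ)s = 0.119×1.6210 = 0.19.

α = 1.43, β = 0.19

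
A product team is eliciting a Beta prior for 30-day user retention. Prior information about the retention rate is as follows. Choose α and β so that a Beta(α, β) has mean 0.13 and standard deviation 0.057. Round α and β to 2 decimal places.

α = 4.40, β = 29.42

σ² = 0.057² = 0.003249.
With s = α+β, Var = μ(1−μ)/(s+1), so s+1 = (0.13×0.87)/0.003249 = 34.8107 and s = 33.8107.
α = μs = 4.40, β = (1−μ)s = 29.42.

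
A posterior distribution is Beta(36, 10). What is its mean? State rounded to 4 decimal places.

0.7826

The Beta mean is α/(α+β) = 36/(36+10) = 0.7826.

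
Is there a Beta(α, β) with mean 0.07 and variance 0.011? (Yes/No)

Yes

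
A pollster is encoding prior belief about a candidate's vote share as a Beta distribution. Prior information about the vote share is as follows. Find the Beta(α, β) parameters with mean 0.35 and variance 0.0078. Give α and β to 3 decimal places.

Let s = α+β. The Beta variance is μ(1−μ)/(s+1).
So s+1 = μ(1−μ)/σ² = (0.35×0.65)/0.0078 = 0.2275/0.0078 = 29.1667, giving s = 28.1667.
Then α = μs = 0.35×28.1667 = 9.858 and β = (1−μ)s = 0.65×28.1667 = 18.308.

α = 9.858, β = 18.308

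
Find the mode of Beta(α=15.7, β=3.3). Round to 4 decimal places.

0.8647

The density x^(α−1)(1−x)^(β−1) is maximised at (α−1)/(α+β−2) = 14.7/17.0 = 0.8647.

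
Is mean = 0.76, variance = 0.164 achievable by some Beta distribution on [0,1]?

Yes

A Beta with mean μ has variance μ(1−μ)/(α+β+1) < μ(1−μ).
Here μ(1−μ) = 0.76×0.24 = 0.1824, and 0.164 < 0.1824.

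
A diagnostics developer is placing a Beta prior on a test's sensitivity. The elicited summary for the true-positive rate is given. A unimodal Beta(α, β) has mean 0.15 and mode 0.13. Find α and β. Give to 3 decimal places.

α = 5.550, β = 31.450

Let s = α+β. Mean gives α = μs = 0.15s; mode gives (α−1)/(s−2) = 0.13.
Substituting: 0.15s − 1 = 0.13(s−2) = 0.13s − 0.26, so 0.02s = 0.74 and s = 37.0000.
Then α = 0.15×37.0000 = 5.550 and β = s−α = 31.450.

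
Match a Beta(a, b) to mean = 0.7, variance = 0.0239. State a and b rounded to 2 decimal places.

Let s = a+b. The Beta variance is μ(1−μ)/(s+1).
So s+1 = μ(1−μ)/σ² = (0.7×0.3)/0.0239 = 0.21/0.0239 = 8.7866, giving s = 7.7866.
Then a = μs = 0.7×7.7866 = 5.45 and b = (1−μ)s = 0.3×7.7866 = 2.34.

a = 5.45, b = 2.34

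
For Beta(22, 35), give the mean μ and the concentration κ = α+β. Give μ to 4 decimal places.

κ = α+β = 22+35 = 57; μ = α/κ = 22/57 = 0.3860.

μ = 0.3860, κ = 57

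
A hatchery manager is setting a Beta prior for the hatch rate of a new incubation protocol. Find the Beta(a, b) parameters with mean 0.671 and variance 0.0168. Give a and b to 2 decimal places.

a = 8.15, b = 3.99

Let s = a+b. The Beta variance is μ(1−μ)/(s+1).
So s+1 = μ(1−μ)/σ² = (0.671×0.329)/0.0168 = 0.220759/0.0168 = 13.1404, giving s = 12.1404.
Then a = μs = 0.671×12.1404 = 8.15 and b = (1−μ)s = 0.329×12.1404 = 3.99.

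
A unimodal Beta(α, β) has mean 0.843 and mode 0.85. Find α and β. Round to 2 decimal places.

α = 84.30, β = 15.70

Let s = α+β. Mean gives α = μs = 0.843s; mode gives (α−1)/(s−2) = 0.85.
Substituting: 0.843s − 1 = 0.85(s−2) = 0.85s − 1.70, so -0.007s = -0.70 and s = 100.0000.
Then α = 0.843×100.0000 = 84.30 and β = s−α = 15.70.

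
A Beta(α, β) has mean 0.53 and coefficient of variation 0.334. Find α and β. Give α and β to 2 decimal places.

α = 3.68, β = 3.27

Var = (CV·μ)² = (0.334×0.53)² = 0.031336.
α+β = μ(1−μ)/Var − 1 = 0.2491/0.031336 − 1 = 6.9493.
Thus α = 0.53·6.9493 = 3.68 and β = 0.47·6.9493 = 3.27.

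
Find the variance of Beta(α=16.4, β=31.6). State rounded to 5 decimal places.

0.00459

μ = 16.4/48.0 = 0.341667; Var = μ(1−μ)/(α+β+1) = 0.2249306/49.0 = 0.00459.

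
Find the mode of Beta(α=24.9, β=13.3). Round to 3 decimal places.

0.660

The density x^(α−1)(1−x)^(β−1) is maximised at (α−1)/(α+β−2) = 23.9/36.2 = 0.660.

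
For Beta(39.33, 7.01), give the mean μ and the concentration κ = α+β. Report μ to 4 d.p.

κ = α+β = 39.33+7.01 = 46.34; μ = α/κ = 39.33/46.34 = 0.8487.

μ = 0.8487, κ = 46.34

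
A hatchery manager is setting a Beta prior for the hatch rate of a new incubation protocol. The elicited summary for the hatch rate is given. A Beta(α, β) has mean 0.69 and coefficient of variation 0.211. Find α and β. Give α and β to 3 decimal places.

α = 6.273, β = 2.818

σ = CV·μ = 0.211×0.69 = 0.14559, so σ² = 0.021196.
s+1 = μ(1−μ)/σ² = 0.2139/0.021196 = 10.0913, so s = α+β = 9.0913.
α = μs = 6.273, β = (1−μ)s = 2.818.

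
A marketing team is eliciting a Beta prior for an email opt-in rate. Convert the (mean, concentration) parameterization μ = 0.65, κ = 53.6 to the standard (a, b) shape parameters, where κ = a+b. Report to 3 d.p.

a = 34.840, b = 18.760

a = μκ = 0.65×53.6 = 34.840 and b = (1−μ)κ = 0.35×53.6 = 18.760.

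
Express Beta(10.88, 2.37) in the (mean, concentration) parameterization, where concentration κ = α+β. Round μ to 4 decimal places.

κ = α+β = 10.88+2.37 = 13.25; μ = α/κ = 10.88/13.25 = 0.8211.

μ = 0.8211, κ = 13.25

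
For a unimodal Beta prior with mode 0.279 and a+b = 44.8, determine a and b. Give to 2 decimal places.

a = 12.94, b = 31.86

Since the density peak of Beta(a,b) is at (a−1)/(a+b−2),
a = 1 + 0.279(44.8−2) = 12.94 and b = 44.8 − 12.94 = 31.86.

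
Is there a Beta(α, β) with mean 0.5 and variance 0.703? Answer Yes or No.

No

For any Beta, Var(X) < E[X]·(1−E[X]).
Here μ(1−μ) = 0.5×0.5 = 0.25, and 0.703 ≥ 0.25.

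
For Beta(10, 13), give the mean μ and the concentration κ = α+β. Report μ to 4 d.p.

μ = 0.4348, κ = 23

κ = α+β = 10+13 = 23; μ = α/κ = 10/23 = 0.4348.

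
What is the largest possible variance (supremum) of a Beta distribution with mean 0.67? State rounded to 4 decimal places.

0.2211

Var = μ(1−μ)/(α+β+1), which approaches μ(1−μ) as α+β → 0.
So the supremum is μ(1−μ) = 0.67×0.33 = 0.2211.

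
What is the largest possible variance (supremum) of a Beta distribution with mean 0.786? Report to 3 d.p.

0.168

For fixed mean μ the Beta variance is μ(1−μ)/(α+β+1), increasing as α+β decreases.
Its least upper bound (not attained) is μ(1−μ) = 0.786·0.214 = 0.168.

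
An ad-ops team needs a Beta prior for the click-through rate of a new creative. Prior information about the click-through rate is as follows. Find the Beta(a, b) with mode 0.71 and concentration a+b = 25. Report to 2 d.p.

a = 17.33, b = 7.67

Since the density peak of Beta(a,b) is at (a−1)/(a+b−2),
a = 1 + 0.71(25−2) = 17.33 and b = 25 − 17.33 = 7.67.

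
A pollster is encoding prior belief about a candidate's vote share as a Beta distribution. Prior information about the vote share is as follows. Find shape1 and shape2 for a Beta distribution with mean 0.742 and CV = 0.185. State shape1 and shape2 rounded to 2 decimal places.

shape1 = 6.80, shape2 = 2.36

Var = (CV·μ)² = (0.185×0.742)² = 0.018843.
shape1+shape2 = μ(1−μ)/Var − 1 = 0.191436/0.018843 − 1 = 9.1595.
Thus shape1 = 0.742·9.1595 = 6.80 and shape2 = 0.258·9.1595 = 2.36.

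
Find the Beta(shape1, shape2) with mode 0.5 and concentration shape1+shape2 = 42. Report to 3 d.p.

shape1 = 21.000, shape2 = 21.000

Mode = (shape1−1)/(κ−2) with κ = shape1+shape2, so shape1−1 = 0.5·40 = 20.000.
shape1 = 21.000; shape2 = κ − shape1 = 21.000.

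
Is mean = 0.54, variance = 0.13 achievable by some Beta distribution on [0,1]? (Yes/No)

Yes

A Beta with mean μ has variance μ(1−μ)/(α+β+1) < μ(1−μ).
Here μ(1−μ) = 0.54×0.46 = 0.2484, and 0.13 < 0.2484.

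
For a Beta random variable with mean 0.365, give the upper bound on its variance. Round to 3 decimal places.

0.232

For fixed mean μ the Beta variance is μ(1−μ)/(α+β+1), increasing as α+β decreases.
Its least upper bound (not attained) is μ(1−μ) = 0.365·0.635 = 0.232.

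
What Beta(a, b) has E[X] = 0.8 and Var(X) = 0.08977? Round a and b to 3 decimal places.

a = 0.626, b = 0.156

By moment matching, a+b = μ(1−μ)/σ² − 1 = (0.8·0.2)/0.08977 − 1 = 1.7823 − 1 = 0.7823.
Since a/(a+b) = μ, a = 0.8·0.7823 = 0.626 and b = 0.2·0.7823 = 0.156.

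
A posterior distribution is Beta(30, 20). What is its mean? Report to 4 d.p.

E[X] = α/(α+β) = 30/50 = 0.6000.

0.6000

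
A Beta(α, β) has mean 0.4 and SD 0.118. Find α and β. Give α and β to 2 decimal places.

Variance = 0.118² = 0.013924. The moment-matching identity α+β = μ(1−μ)/Var − 1 gives
α+β = 0.24/0.013924 − 1 = 16.2364, so α = μ·16.2364 = 6.49 and β = (1−μ)·16.2364 = 9.74.

α = 6.49, β = 9.74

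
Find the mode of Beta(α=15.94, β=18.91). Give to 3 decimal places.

0.455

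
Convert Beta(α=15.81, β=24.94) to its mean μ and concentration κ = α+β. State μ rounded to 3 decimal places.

κ = α+β = 15.81+24.94 = 40.75; μ = α/κ = 15.81/40.75 = 0.388.

μ = 0.388, κ = 40.75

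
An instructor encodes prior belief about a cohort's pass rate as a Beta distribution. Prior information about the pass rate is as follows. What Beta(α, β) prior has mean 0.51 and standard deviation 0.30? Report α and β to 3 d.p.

α = 0.906, β = 0.871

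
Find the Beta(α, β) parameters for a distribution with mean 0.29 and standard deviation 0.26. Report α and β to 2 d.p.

First σ² = 0.0676. Setting α = μn, β = (1−μ)n with n = α+β,
μ(1−μ)/(n+1) = 0.0676 ⇒ n+1 = 0.2059/0.0676 = 3.0459 ⇒ n = 2.0459.
Hence α = 0.29×2.0459 = 0.59, β = 0.71×2.0459 = 1.45.

α = 0.59, β = 1.45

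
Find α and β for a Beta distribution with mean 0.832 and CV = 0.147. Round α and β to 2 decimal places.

Var = (CV·μ)² = (0.147×0.832)² = 0.014958.
α+β = μ(1−μ)/Var − 1 = 0.139776/0.014958 − 1 = 8.3444.
Thus α = 0.832·8.3444 = 6.94 and β = 0.168·8.3444 = 1.40.

α = 6.94, β = 1.40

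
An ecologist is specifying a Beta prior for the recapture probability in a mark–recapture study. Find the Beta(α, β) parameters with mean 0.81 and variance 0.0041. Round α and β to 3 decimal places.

By moment matching, α+β = μ(1−μ)/σ² − 1 = (0.81·0.19)/0.0041 − 1 = 37.5366 − 1 = 36.5366.
Since α/(α+β) = μ, α = 0.81·36.5366 = 29.595 and β = 0.19·36.5366 = 6.942.

α = 29.595, β = 6.942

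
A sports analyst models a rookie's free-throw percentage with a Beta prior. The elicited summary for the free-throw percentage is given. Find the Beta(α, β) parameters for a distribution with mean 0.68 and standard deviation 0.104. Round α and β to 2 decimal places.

First σ² = 0.010816. Setting α = μn, β = (1−μ)n with n = α+β,
μ(1−μ)/(n+1) = 0.010816 ⇒ n+1 = 0.2176/0.010816 = 20.1183 ⇒ n = 19.1183.
Hence α = 0.68×19.1183 = 13.00, β = 0.32×19.1183 = 6.12.

α = 13.00, β = 6.12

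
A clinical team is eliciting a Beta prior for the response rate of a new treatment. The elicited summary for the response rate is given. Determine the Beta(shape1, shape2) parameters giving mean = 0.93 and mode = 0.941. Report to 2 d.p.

shape1 = 74.57, shape2 = 5.61

Let s = shape1+shape2. Mean gives shape1 = μs = 0.93s; mode gives (shape1−1)/(s−2) = 0.941.
Substituting: 0.93s − 1 = 0.941(s−2) = 0.941s − 1.882, so -0.011s = -0.882 and s = 80.1818.
Then shape1 = 0.93×80.1818 = 74.57 and shape2 = s−shape1 = 5.61.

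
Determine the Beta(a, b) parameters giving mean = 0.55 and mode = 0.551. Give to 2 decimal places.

Let s = a+b. Mean gives a = μs = 0.55s; mode gives (a−1)/(s−2) = 0.551.
Substituting: 0.55s − 1 = 0.551(s−2) = 0.551s − 1.102, so -0.001s = -0.102 and s = 102.0000.
Then a = 0.55×102.0000 = 56.10 and b = s−a = 45.90.

a = 56.10, b = 45.90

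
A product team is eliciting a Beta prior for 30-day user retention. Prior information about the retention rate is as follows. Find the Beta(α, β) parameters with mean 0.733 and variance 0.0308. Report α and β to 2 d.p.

By moment matching, α+β = μ(1−μ)/σ² − 1 = (0.733·0.267)/0.0308 − 1 = 6.3543 − 1 = 5.3543.
Since α/(α+β) = μ, α = 0.733·5.3543 = 3.92 and β = 0.267·5.3543 = 1.43.

α = 3.92, β = 1.43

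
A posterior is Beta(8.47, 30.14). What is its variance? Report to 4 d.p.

μ = 8.47/38.61 = 0.219373; Var = μ(1−μ)/(α+β+1) = 0.1712486/39.61 = 0.0043.

0.0043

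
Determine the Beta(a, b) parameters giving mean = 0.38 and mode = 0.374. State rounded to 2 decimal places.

With s = a+b: μ = a/s and mode = (a−1)/(s−2). Eliminating a = μs,
μs − 1 = m(s−2) ⇒ s(μ−m) = 1−2m ⇒ s = 0.252/0.006 = 42.0000.
So a = μs = 15.96, b = (1−μ)s = 26.04.

a = 15.96, b = 26.04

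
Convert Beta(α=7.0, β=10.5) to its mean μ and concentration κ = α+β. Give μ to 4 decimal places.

μ = 0.4000, κ = 17.5

κ = α+β = 7.0+10.5 = 17.5; μ = α/κ = 7.0/17.5 = 0.4000.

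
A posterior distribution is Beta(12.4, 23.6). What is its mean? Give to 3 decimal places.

The Beta mean is α/(α+β) = 12.4/(12.4+23.6) = 0.344.

0.344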